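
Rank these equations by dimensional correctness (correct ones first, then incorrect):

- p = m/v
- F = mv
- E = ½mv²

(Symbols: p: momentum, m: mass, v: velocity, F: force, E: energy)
Dimensionally correct: E = ½mv²
Dimensionally incorrect: p = m/v, F = mv
Ordered (correct first, then incorrect): E = ½mv², p = m/v, F = mv

- p = m/v: LHS [L M T^-1], RHS [L^-1 M T] → incorrect ✗
- F = mv: LHS [L M T^-2], RHS [L M T^-1] → incorrect ✗
- E = ½mv²: LHS [L^2 M T^-2], RHS [L^2 M T^-2] → correct ✓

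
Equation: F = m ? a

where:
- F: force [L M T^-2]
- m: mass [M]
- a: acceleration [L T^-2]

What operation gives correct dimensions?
multiplication (×): F = m × a

F [L M T^-2]; m [M]; a [L T^-2].
m × a → [L M T^-2] ✓
m ÷ a → [L^-1 M T^2] ✗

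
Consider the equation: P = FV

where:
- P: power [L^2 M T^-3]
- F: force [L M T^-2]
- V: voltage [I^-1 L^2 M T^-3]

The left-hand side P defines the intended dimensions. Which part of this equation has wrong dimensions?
The right-hand side term FV

P has dimensions [L^2 M T^-3], but FV has dimensions [I^-1 L^3 M^2 T^-5], so the term FV is dimensionally wrong for P.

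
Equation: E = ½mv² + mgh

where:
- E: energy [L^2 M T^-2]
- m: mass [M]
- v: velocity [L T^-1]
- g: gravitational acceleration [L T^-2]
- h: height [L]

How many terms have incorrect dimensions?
0

LHS E: [L^2 M T^-2]
- ½mv²: [L^2 M T^-2] ✓
- mgh: [L^2 M T^-2] ✓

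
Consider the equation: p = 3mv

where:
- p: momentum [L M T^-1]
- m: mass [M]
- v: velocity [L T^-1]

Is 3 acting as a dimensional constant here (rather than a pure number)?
No

p has dimensions [L M T^-1] and mv already has dimensions [L M T^-1], so the equation balances without 3 contributing any dimensions. 3 is a pure (dimensionless) number; changing or removing it would not affect dimensional consistency.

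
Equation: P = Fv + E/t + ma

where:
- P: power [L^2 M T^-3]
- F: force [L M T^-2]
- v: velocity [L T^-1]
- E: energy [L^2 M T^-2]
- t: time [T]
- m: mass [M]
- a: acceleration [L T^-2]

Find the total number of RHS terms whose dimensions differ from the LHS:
1

LHS P: [L^2 M T^-3]
- Fv: [L^2 M T^-3] ✓
- E/t: [L^2 M T^-3] ✓
- ma: [L M T^-2] ✗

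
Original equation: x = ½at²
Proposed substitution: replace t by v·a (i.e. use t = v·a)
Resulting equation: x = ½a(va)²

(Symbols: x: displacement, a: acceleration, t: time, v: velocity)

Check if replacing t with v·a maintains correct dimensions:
No

[t] = [T] and [v·a] = [L^2 T^-3]. These differ, so the substitution replaces a quantity by one of different dimensions and the result x = ½a(va)² has LHS [L] vs RHS [L^5 T^-8] — inconsistent.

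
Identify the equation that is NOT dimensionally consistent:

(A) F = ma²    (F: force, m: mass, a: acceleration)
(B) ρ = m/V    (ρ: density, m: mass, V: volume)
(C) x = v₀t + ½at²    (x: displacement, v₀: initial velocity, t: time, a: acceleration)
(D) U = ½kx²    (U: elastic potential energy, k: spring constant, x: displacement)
(A) F = ma²

The equation (A) F = ma² is dimensionally incorrect.

LHS (F): [L M T^-2]
RHS (ma²): [L^2 M T^-4] ✗

The dimensions do not match. The other three equations balance.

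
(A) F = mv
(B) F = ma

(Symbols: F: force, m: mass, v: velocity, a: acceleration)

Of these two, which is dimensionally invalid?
(A)

(A) F = mv: LHS [L M T^-2], RHS [L M T^-1] ✗
(B) F = ma: LHS [L M T^-2], RHS [L M T^-2] ✓

Expression (A) F = mv is dimensionally incorrect.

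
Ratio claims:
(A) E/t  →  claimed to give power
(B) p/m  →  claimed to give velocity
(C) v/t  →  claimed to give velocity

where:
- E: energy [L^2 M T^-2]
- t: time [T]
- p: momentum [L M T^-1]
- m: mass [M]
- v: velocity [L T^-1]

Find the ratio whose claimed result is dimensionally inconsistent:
(C) v/t does not give velocity

(A) E/t: [L^2 M T^-3] = power [L^2 M T^-3] ✓
(B) p/m: [L T^-1] = velocity [L T^-1] ✓
(C) v/t: [L T^-2] ≠ velocity [L T^-1] ✗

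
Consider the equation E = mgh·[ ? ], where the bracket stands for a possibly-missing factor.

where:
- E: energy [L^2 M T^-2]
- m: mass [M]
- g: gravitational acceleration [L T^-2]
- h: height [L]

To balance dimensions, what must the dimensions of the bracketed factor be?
Nothing is missing — the bracketed factor must be dimensionless.

E has dimensions [L^2 M T^-2] and mgh already has dimensions [L^2 M T^-2], so E = mgh is dimensionally complete.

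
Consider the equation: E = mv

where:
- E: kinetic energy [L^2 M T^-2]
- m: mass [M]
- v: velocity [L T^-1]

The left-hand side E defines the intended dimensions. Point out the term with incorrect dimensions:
The right-hand side term mv

E has dimensions [L^2 M T^-2], but mv has dimensions [L M T^-1], so the term mv is dimensionally wrong for E.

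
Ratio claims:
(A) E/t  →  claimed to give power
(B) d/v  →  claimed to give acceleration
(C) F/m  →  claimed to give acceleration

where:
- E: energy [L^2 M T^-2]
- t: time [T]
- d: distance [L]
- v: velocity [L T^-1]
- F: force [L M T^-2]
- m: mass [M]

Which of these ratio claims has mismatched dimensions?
(B) d/v does not give acceleration

(A) E/t: [L^2 M T^-3] = power [L^2 M T^-3] ✓
(B) d/v: [T] ≠ acceleration [L T^-2] ✗
(C) F/m: [L T^-2] = acceleration [L T^-2] ✓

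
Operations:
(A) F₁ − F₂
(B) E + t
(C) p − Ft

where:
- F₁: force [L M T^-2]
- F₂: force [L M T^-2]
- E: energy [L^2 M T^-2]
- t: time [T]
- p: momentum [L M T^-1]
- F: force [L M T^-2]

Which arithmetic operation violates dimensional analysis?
(B) E + t

(A) F₁ − F₂: F₁ [L M T^-2] and F₂ [L M T^-2] — same dimensions ✓
(B) E + t: E [L^2 M T^-2] and t [T] — different dimensions cannot be added/subtracted ✗
(C) p − Ft: p [L M T^-1] and Ft [L M T^-1] — same dimensions ✓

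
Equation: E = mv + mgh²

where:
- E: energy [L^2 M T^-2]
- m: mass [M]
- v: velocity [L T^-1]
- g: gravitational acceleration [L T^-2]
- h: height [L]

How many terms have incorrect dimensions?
2

LHS E: [L^2 M T^-2]
- mv: [L M T^-1] ✗
- mgh²: [L^3 M T^-2] ✗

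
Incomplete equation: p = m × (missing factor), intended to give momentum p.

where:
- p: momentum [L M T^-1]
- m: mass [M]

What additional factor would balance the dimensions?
v (velocity), dimensions [L T^-1]

p has dimensions [L M T^-1] and m has dimensions [M].
The missing factor must have dimensions [L M T^-1] / [M] = [L T^-1], i.e. velocity (v).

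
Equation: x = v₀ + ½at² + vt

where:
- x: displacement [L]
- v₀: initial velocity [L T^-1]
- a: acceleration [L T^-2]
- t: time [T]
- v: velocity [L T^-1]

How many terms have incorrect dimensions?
1

LHS x: [L]
- v₀: [L T^-1] ✗
- ½at²: [L] ✓
- vt: [L] ✓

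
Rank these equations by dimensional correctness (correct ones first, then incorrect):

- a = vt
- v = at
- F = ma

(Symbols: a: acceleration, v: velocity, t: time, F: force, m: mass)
Dimensionally correct: v = at, F = ma
Dimensionally incorrect: a = vt
Ordered (correct first, then incorrect): v = at, F = ma, a = vt

- a = vt: LHS [L T^-2], RHS [L] → incorrect ✗
- v = at: LHS [L T^-1], RHS [L T^-1] → correct ✓
- F = ma: LHS [L M T^-2], RHS [L M T^-2] → correct ✓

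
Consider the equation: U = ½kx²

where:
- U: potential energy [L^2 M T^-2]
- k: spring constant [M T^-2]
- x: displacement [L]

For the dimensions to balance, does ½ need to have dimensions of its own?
No

U has dimensions [L^2 M T^-2] and kx² already has dimensions [L^2 M T^-2], so the equation balances without ½ contributing any dimensions. ½ is a pure (dimensionless) number; changing or removing it would not affect dimensional consistency.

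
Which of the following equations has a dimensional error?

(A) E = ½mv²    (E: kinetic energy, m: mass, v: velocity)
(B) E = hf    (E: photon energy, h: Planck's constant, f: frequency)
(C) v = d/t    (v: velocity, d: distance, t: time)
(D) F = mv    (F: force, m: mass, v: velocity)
(D) F = mv

The equation (D) F = mv is dimensionally incorrect.

LHS (F): [L M T^-2]
RHS (mv): [L M T^-1] ✗

The dimensions do not match. The other three equations balance.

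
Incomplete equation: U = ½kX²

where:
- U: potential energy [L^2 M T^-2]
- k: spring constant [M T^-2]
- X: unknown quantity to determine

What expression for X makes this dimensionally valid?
X = x (displacement), dimensions [L]

U has dimensions [L^2 M T^-2]; the rest of the RHS (½k) has dimensions [M T^-2].
So X² must have dimensions [L^2], i.e. X has dimensions [L] — X = x (displacement).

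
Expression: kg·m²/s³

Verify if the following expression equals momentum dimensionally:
No

The expression kg·m²/s³ has dimensions [L^2 M T^-3], but momentum has dimensions [L M T^-1].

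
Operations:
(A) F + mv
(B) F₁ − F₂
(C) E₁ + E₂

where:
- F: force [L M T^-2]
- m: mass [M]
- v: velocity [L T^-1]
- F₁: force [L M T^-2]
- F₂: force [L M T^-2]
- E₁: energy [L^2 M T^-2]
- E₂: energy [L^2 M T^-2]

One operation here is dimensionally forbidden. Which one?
(A) F + mv

(A) F + mv: F [L M T^-2] and mv [L M T^-1] — different dimensions cannot be added/subtracted ✗
(B) F₁ − F₂: F₁ [L M T^-2] and F₂ [L M T^-2] — same dimensions ✓
(C) E₁ + E₂: E₁ [L^2 M T^-2] and E₂ [L^2 M T^-2] — same dimensions ✓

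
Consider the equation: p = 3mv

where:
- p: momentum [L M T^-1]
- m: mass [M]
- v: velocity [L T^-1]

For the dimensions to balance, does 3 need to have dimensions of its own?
No

p has dimensions [L M T^-1] and mv already has dimensions [L M T^-1], so the equation balances without 3 contributing any dimensions. 3 is a pure (dimensionless) number; changing or removing it would not affect dimensional consistency.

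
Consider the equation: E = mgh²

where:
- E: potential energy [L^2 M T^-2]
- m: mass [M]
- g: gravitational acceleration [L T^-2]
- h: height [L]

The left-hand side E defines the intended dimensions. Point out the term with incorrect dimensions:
The right-hand side term mgh²

E has dimensions [L^2 M T^-2], but mgh² has dimensions [L^3 M T^-2], so the term mgh² is dimensionally wrong for E.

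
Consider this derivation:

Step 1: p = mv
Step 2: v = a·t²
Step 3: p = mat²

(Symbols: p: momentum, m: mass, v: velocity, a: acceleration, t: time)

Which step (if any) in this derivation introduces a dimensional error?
Step 2

Step 1: p = mv → LHS [L M T^-1], RHS [L M T^-1] ✓
Step 2: v = a·t² → LHS [L T^-1], RHS [L] ✗

The first dimensional inconsistency appears in step 2: v = a·t²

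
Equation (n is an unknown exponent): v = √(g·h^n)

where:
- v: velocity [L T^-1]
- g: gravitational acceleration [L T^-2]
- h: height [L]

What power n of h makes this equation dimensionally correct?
n = 1

v has dimensions [L T^-1]; h has dimensions [L].
With n = 1: √(g·h^1) has dimensions [L T^-1], matching the LHS ✓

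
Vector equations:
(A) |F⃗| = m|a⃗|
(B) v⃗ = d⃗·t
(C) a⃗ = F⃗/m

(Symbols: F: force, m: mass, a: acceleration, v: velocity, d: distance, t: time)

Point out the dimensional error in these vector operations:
(B) v⃗ = d⃗·t

(A) |F⃗| = m|a⃗|: LHS [L M T^-2], RHS [L M T^-2] ✓ — magnitudes of vectors are scalars
(B) v⃗ = d⃗·t: LHS [L T^-1], RHS [L T] ✗ — velocity is displacement per time; should be d⃗/t
(C) a⃗ = F⃗/m: LHS [L T^-2], RHS [L T^-2] ✓ — force (vector) divided by mass (scalar)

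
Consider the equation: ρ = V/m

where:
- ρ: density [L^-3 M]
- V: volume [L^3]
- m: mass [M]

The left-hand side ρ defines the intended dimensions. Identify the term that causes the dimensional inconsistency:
The right-hand side term V/m

ρ has dimensions [L^-3 M], but V/m has dimensions [L^3 M^-1], so the term V/m is dimensionally wrong for ρ.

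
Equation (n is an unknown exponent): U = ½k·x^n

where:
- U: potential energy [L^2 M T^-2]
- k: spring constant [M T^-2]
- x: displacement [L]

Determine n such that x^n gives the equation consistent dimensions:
n = 2

U has dimensions [L^2 M T^-2]; x has dimensions [L].
The rest of the RHS has dimensions [M T^-2], so x^n must supply [L^2].
With n = 2: ½k·x^2 has dimensions [L^2 M T^-2], matching the LHS ✓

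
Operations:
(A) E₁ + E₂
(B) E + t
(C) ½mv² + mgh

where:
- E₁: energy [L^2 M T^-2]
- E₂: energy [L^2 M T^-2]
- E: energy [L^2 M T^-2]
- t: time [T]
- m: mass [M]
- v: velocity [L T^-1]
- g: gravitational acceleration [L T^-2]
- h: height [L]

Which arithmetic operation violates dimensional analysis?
(B) E + t

(A) E₁ + E₂: E₁ [L^2 M T^-2] and E₂ [L^2 M T^-2] — same dimensions ✓
(B) E + t: E [L^2 M T^-2] and t [T] — different dimensions cannot be added/subtracted ✗
(C) ½mv² + mgh: ½mv² [L^2 M T^-2] and mgh [L^2 M T^-2] — same dimensions ✓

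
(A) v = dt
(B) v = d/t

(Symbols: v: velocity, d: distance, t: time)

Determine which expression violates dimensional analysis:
(A)

(A) v = dt: LHS [L T^-1], RHS [L T] ✗
(B) v = d/t: LHS [L T^-1], RHS [L T^-1] ✓

Expression (A) v = dt is dimensionally incorrect.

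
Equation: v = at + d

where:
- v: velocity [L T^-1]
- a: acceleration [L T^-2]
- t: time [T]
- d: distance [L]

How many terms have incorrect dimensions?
1

LHS v: [L T^-1]
- at: [L T^-1] ✓
- d: [L] ✗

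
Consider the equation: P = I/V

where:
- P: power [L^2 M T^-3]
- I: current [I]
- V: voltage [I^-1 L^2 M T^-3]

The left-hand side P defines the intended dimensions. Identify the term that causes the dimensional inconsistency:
The right-hand side term I/V

P has dimensions [L^2 M T^-3], but I/V has dimensions [I^2 L^-2 M^-1 T^3], so the term I/V is dimensionally wrong for P.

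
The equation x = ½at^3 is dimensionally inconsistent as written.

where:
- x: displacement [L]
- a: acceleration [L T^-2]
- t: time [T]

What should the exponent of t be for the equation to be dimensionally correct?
The exponent of t should be 2: x = ½at^2

The LHS x has dimensions [L]; t has dimensions [T].
As written, the RHS ½at^3 (exponent 3 on t) has dimensions [L T], which does not match.
With exponent 2, the RHS ½at^2 has dimensions [L], matching the LHS.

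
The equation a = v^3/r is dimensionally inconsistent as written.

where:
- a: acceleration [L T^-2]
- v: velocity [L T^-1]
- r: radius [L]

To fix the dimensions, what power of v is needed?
The exponent of v should be 2: a = v^2/r

The LHS a has dimensions [L T^-2]; v has dimensions [L T^-1].
As written, the RHS v^3/r (exponent 3 on v) has dimensions [L^2 T^-3], which does not match.
With exponent 2, the RHS v^2/r has dimensions [L T^-2], matching the LHS.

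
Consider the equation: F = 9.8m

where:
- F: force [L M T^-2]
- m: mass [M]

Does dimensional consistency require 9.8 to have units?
Yes

F has dimensions [L M T^-2], while m alone has dimensions [M]. For the equation to balance, the factor 9.8 must carry dimensions [L T^-2] — it is a dimensional constant (a numerical value of a physical quantity with its units suppressed), not a pure number.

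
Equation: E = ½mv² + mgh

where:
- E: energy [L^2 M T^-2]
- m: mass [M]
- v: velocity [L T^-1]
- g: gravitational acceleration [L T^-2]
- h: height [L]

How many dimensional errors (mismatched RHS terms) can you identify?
0

LHS E: [L^2 M T^-2]
- ½mv²: [L^2 M T^-2] ✓
- mgh: [L^2 M T^-2] ✓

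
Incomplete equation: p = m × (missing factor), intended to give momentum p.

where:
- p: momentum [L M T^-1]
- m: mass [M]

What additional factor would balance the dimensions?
v (velocity), dimensions [L T^-1]

p has dimensions [L M T^-1] and m has dimensions [M].
The missing factor must have dimensions [L M T^-1] / [M] = [L T^-1], i.e. velocity (v).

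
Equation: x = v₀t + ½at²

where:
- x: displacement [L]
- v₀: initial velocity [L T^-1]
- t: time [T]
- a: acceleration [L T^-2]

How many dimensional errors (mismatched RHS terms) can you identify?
0

LHS x: [L]
- v₀t: [L] ✓
- ½at²: [L] ✓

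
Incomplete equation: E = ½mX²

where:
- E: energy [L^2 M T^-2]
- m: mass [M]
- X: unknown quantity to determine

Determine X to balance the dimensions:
X = v (velocity), dimensions [L T^-1]

E has dimensions [L^2 M T^-2]; the rest of the RHS (½m) has dimensions [M].
So X² must have dimensions [L^2 T^-2], i.e. X has dimensions [L T^-1] — X = v (velocity).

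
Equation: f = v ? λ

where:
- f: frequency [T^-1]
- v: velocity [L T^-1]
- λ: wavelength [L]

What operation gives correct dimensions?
division (÷): f = v ÷ λ

f [T^-1]; v [L T^-1]; λ [L].
v × λ → [L^2 T^-1] ✗
v ÷ λ → [T^-1] ✓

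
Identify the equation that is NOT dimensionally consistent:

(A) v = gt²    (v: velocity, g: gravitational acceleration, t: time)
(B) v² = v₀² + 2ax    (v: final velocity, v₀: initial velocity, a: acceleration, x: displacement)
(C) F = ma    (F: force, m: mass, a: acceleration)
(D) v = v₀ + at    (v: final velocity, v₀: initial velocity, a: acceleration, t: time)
(A) v = gt²

The equation (A) v = gt² is dimensionally incorrect.

LHS (v): [L T^-1]
RHS (gt²): [L] ✗

The dimensions do not match. The other three equations balance.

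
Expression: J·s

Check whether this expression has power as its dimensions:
No

The expression J·s has dimensions [L^2 M T^-1], but power has dimensions [L^2 M T^-3].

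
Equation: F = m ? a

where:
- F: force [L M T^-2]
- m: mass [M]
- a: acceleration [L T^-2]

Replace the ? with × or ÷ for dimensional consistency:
multiplication (×): F = m × a

F [L M T^-2]; m [M]; a [L T^-2].
m × a → [L M T^-2] ✓
m ÷ a → [L^-1 M T^2] ✗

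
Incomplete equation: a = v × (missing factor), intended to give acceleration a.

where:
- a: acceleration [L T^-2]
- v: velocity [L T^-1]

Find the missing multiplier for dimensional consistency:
1/t (inverse time), dimensions [T^-1]

a has dimensions [L T^-2] and v has dimensions [L T^-1].
The missing factor must have dimensions [L T^-2] / [L T^-1] = [T^-1], i.e. inverse time (1/t).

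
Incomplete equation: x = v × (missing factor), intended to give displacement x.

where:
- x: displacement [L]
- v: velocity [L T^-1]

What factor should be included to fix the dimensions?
t (time), dimensions [T]

x has dimensions [L] and v has dimensions [L T^-1].
The missing factor must have dimensions [L] / [L T^-1] = [T], i.e. time (t).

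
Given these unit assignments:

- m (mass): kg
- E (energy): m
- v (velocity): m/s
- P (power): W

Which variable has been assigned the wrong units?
E

The variable E (energy) should have units J, not m.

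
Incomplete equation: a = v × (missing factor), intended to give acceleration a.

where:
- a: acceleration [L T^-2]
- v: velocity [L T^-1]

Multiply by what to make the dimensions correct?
1/t (inverse time), dimensions [T^-1]

a has dimensions [L T^-2] and v has dimensions [L T^-1].
The missing factor must have dimensions [L T^-2] / [L T^-1] = [T^-1], i.e. inverse time (1/t).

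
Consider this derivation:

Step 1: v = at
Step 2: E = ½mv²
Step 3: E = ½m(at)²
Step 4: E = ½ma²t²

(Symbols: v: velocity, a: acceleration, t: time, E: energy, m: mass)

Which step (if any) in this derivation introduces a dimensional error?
No step introduces an error — all steps are dimensionally consistent.

Step 1: v = at → LHS [L T^-1], RHS [L T^-1] ✓
Step 2: E = ½mv² → LHS [L^2 M T^-2], RHS [L^2 M T^-2] ✓
Step 3: E = ½m(at)² → LHS [L^2 M T^-2], RHS [L^2 M T^-2] ✓
Step 4: E = ½ma²t² → LHS [L^2 M T^-2], RHS [L^2 M T^-2] ✓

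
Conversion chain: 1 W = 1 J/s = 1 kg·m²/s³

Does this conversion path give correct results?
The chain is correct (no errors).

Correct: Watt is Joule per second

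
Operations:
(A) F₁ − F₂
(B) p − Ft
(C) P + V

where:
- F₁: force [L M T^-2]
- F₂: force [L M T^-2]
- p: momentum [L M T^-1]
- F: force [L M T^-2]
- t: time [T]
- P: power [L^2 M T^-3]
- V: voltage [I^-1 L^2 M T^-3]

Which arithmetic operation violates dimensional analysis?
(C) P + V

(A) F₁ − F₂: F₁ [L M T^-2] and F₂ [L M T^-2] — same dimensions ✓
(B) p − Ft: p [L M T^-1] and Ft [L M T^-1] — same dimensions ✓
(C) P + V: P [L^2 M T^-3] and V [I^-1 L^2 M T^-3] — different dimensions cannot be added/subtracted ✗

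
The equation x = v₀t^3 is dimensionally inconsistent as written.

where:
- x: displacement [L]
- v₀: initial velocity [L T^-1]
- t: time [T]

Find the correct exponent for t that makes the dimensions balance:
The exponent of t should be 1: x = v₀t

The LHS x has dimensions [L]; t has dimensions [T].
As written, the RHS v₀t^3 (exponent 3 on t) has dimensions [L T^2], which does not match.
With exponent 1, the RHS v₀t has dimensions [L], matching the LHS.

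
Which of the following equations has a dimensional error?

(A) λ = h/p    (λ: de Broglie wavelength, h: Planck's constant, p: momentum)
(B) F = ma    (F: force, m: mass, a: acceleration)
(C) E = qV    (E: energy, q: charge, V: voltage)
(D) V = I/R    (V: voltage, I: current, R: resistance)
(D) V = I/R

The equation (D) V = I/R is dimensionally incorrect.

LHS (V): [I^-1 L^2 M T^-3]
RHS (I/R): [I^3 L^-2 M^-1 T^3] ✗

The dimensions do not match. The other three equations balance.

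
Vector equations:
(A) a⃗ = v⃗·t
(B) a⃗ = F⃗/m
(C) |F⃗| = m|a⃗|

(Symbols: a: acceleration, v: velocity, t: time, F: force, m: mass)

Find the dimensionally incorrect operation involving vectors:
(A) a⃗ = v⃗·t

(A) a⃗ = v⃗·t: LHS [L T^-2], RHS [L] ✗ — acceleration is velocity per time; should be v⃗/t
(B) a⃗ = F⃗/m: LHS [L T^-2], RHS [L T^-2] ✓ — force (vector) divided by mass (scalar)
(C) |F⃗| = m|a⃗|: LHS [L M T^-2], RHS [L M T^-2] ✓ — magnitudes of vectors are scalars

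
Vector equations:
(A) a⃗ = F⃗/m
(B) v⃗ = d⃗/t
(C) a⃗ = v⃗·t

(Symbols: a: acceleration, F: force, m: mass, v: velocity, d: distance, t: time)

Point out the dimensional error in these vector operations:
(C) a⃗ = v⃗·t

(A) a⃗ = F⃗/m: LHS [L T^-2], RHS [L T^-2] ✓ — force (vector) divided by mass (scalar)
(B) v⃗ = d⃗/t: LHS [L T^-1], RHS [L T^-1] ✓ — displacement (vector) divided by time (scalar)
(C) a⃗ = v⃗·t: LHS [L T^-2], RHS [L] ✗ — acceleration is velocity per time; should be v⃗/t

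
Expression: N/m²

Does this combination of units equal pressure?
Yes

The expression N/m² has dimensions [L^-1 M T^-2], which is exactly pressure [L^-1 M T^-2].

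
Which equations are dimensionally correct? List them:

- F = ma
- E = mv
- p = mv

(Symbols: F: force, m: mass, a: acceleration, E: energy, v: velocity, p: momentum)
Dimensionally correct: F = ma, p = mv
Dimensionally incorrect: E = mv
Ordered (correct first, then incorrect): F = ma, p = mv, E = mv

- F = ma: LHS [L M T^-2], RHS [L M T^-2] → correct ✓
- E = mv: LHS [L^2 M T^-2], RHS [L M T^-1] → incorrect ✗
- p = mv: LHS [L M T^-1], RHS [L M T^-1] → correct ✓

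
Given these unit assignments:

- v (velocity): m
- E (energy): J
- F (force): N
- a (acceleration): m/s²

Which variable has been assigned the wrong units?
v

The variable v (velocity) should have units m/s, not m.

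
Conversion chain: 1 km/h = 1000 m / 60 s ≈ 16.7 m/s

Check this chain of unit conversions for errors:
The chain is incorrect (it contains an error).

Incorrect: 1 h = 3600 s, not 60 s (1 km/h ≈ 0.278 m/s)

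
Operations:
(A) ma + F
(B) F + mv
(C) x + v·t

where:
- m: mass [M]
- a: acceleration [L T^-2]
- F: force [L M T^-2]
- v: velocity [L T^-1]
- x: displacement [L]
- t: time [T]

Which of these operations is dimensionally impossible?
(B) F + mv

(A) ma + F: ma [L M T^-2] and F [L M T^-2] — same dimensions ✓
(B) F + mv: F [L M T^-2] and mv [L M T^-1] — different dimensions cannot be added/subtracted ✗
(C) x + v·t: x [L] and v·t [L] — same dimensions ✓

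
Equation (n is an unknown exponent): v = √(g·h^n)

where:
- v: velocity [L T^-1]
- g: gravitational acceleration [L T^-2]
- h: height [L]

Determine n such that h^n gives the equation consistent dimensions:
n = 1

v has dimensions [L T^-1]; h has dimensions [L].
With n = 1: √(g·h^1) has dimensions [L T^-1], matching the LHS ✓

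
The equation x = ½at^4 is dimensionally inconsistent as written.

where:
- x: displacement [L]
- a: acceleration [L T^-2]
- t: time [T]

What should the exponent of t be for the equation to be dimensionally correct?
The exponent of t should be 2: x = ½at^2

The LHS x has dimensions [L]; t has dimensions [T].
As written, the RHS ½at^4 (exponent 4 on t) has dimensions [L T^2], which does not match.
With exponent 2, the RHS ½at^2 has dimensions [L], matching the LHS.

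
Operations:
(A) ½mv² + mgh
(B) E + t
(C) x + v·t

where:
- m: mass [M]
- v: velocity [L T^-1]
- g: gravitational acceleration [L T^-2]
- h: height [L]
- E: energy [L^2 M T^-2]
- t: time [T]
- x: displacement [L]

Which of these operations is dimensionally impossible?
(B) E + t

(A) ½mv² + mgh: ½mv² [L^2 M T^-2] and mgh [L^2 M T^-2] — same dimensions ✓
(B) E + t: E [L^2 M T^-2] and t [T] — different dimensions cannot be added/subtracted ✗
(C) x + v·t: x [L] and v·t [L] — same dimensions ✓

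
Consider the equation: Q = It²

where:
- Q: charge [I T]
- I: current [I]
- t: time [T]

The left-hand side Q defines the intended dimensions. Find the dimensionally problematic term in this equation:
The right-hand side term It²

Q has dimensions [I T], but It² has dimensions [I T^2], so the term It² is dimensionally wrong for Q.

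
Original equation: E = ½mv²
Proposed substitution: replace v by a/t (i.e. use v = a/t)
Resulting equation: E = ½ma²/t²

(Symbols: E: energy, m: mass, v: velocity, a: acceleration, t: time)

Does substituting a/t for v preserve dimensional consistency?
No

[v] = [L T^-1] and [a/t] = [L T^-3]. These differ, so the substitution replaces a quantity by one of different dimensions and the result E = ½ma²/t² has LHS [L^2 M T^-2] vs RHS [L^2 M T^-6] — inconsistent.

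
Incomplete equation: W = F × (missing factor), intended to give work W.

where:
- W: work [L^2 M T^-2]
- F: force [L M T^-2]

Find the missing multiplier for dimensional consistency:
d (distance), dimensions [L]

W has dimensions [L^2 M T^-2] and F has dimensions [L M T^-2].
The missing factor must have dimensions [L^2 M T^-2] / [L M T^-2] = [L], i.e. distance (d).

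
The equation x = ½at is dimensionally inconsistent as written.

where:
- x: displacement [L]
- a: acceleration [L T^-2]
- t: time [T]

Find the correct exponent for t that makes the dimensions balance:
The exponent of t should be 2: x = ½at^2

The LHS x has dimensions [L]; t has dimensions [T].
As written, the RHS ½at (exponent 1 on t) has dimensions [L T^-1], which does not match.
With exponent 2, the RHS ½at^2 has dimensions [L], matching the LHS.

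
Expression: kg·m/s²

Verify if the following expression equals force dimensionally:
Yes

The expression kg·m/s² has dimensions [L M T^-2], which is exactly force [L M T^-2].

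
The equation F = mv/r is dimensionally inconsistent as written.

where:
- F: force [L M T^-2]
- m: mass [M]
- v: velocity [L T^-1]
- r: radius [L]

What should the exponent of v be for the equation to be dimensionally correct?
The exponent of v should be 2: F = mv^2/r

The LHS F has dimensions [L M T^-2]; v has dimensions [L T^-1].
As written, the RHS mv/r (exponent 1 on v) has dimensions [M T^-1], which does not match.
With exponent 2, the RHS mv^2/r has dimensions [L M T^-2], matching the LHS.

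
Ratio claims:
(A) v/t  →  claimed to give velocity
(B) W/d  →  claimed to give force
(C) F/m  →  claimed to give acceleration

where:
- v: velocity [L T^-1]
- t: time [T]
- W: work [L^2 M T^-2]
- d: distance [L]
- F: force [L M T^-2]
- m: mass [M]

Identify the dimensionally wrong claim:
(A) v/t does not give velocity

(A) v/t: [L T^-2] ≠ velocity [L T^-1] ✗
(B) W/d: [L M T^-2] = force [L M T^-2] ✓
(C) F/m: [L T^-2] = acceleration [L T^-2] ✓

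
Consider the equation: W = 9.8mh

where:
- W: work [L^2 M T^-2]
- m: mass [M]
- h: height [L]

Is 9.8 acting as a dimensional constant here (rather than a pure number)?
Yes

W has dimensions [L^2 M T^-2], while mh alone has dimensions [L M]. For the equation to balance, the factor 9.8 must carry dimensions [L T^-2] — it is a dimensional constant (a numerical value of a physical quantity with its units suppressed), not a pure number.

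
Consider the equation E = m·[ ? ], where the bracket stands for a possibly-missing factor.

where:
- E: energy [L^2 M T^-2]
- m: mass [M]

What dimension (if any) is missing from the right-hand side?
[L^2 T^-2] — velocity squared (e.g. v²)

E has dimensions [L^2 M T^-2]; m has dimensions [M].
The bracketed factor must supply [L^2 M T^-2] / [M] = [L^2 T^-2].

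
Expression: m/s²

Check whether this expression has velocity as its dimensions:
No

The expression m/s² has dimensions [L T^-2], but velocity has dimensions [L T^-1].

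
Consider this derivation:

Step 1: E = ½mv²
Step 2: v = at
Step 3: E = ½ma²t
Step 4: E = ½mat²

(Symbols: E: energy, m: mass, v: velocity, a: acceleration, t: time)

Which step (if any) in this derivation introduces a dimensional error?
Step 3

Step 1: E = ½mv² → LHS [L^2 M T^-2], RHS [L^2 M T^-2] ✓
Step 2: v = at → LHS [L T^-1], RHS [L T^-1] ✓
Step 3: E = ½ma²t → LHS [L^2 M T^-2], RHS [L^2 M T^-3] ✗

The first dimensional inconsistency appears in step 3: E = ½ma²t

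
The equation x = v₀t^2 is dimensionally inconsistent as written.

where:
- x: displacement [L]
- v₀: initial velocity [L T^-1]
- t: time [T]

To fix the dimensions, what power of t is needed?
The exponent of t should be 1: x = v₀t

The LHS x has dimensions [L]; t has dimensions [T].
As written, the RHS v₀t^2 (exponent 2 on t) has dimensions [L T], which does not match.
With exponent 1, the RHS v₀t has dimensions [L], matching the LHS.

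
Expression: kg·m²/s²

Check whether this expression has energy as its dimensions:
Yes

The expression kg·m²/s² has dimensions [L^2 M T^-2], which is exactly energy [L^2 M T^-2].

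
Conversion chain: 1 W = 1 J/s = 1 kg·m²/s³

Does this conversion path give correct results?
The chain is correct (no errors).

Correct: Watt is Joule per second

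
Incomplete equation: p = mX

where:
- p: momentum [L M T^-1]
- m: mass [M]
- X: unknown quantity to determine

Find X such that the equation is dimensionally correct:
X = v (velocity), dimensions [L T^-1]

p has dimensions [L M T^-1]; the rest of the RHS (m) has dimensions [M].
So X must have dimensions [L T^-1] — X = v (velocity).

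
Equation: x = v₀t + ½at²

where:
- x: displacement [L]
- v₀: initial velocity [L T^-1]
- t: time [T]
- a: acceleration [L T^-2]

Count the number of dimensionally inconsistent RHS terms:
0

LHS x: [L]
- v₀t: [L] ✓
- ½at²: [L] ✓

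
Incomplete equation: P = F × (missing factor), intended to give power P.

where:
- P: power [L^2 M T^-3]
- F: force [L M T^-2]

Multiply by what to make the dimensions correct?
v (velocity), dimensions [L T^-1]

P has dimensions [L^2 M T^-3] and F has dimensions [L M T^-2].
The missing factor must have dimensions [L^2 M T^-3] / [L M T^-2] = [L T^-1], i.e. velocity (v).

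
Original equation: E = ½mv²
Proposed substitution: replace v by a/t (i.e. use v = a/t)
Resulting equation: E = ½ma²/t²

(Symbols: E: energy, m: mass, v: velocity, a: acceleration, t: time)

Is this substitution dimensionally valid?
No

[v] = [L T^-1] and [a/t] = [L T^-3]. These differ, so the substitution replaces a quantity by one of different dimensions and the result E = ½ma²/t² has LHS [L^2 M T^-2] vs RHS [L^2 M T^-6] — inconsistent.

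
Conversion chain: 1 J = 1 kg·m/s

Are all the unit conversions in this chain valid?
The chain is incorrect (it contains an error).

Incorrect: Joule is kg·m²/s², not kg·m/s (that is momentum)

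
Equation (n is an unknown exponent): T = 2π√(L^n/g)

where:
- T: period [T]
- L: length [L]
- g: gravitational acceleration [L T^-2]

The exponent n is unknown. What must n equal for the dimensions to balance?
n = 1

T has dimensions [T]; L has dimensions [L].
With n = 1: 2π√(L^1/g) has dimensions [T], matching the LHS ✓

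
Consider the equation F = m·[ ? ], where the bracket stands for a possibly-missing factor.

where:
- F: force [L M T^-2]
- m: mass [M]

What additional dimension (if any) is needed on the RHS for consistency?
[L T^-2] — acceleration (e.g. a)

F has dimensions [L M T^-2]; m has dimensions [M].
The bracketed factor must supply [L M T^-2] / [M] = [L T^-2].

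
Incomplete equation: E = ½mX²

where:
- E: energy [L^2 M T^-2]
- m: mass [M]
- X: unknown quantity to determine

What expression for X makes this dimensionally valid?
X = v (velocity), dimensions [L T^-1]

E has dimensions [L^2 M T^-2]; the rest of the RHS (½m) has dimensions [M].
So X² must have dimensions [L^2 T^-2], i.e. X has dimensions [L T^-1] — X = v (velocity).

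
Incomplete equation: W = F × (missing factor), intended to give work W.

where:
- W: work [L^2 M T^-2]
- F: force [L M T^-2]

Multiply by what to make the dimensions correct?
d (distance), dimensions [L]

W has dimensions [L^2 M T^-2] and F has dimensions [L M T^-2].
The missing factor must have dimensions [L^2 M T^-2] / [L M T^-2] = [L], i.e. distance (d).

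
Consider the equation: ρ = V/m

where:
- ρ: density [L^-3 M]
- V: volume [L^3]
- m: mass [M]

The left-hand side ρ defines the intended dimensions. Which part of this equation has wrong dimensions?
The right-hand side term V/m

ρ has dimensions [L^-3 M], but V/m has dimensions [L^3 M^-1], so the term V/m is dimensionally wrong for ρ.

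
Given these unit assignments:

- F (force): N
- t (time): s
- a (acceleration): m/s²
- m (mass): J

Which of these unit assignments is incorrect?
m

The variable m (mass) should have units kg, not J.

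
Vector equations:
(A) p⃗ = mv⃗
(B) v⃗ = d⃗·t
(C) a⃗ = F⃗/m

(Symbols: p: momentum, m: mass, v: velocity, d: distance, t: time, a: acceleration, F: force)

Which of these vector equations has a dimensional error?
(B) v⃗ = d⃗·t

(A) p⃗ = mv⃗: LHS [L M T^-1], RHS [L M T^-1] ✓ — mass (scalar) times velocity (vector)
(B) v⃗ = d⃗·t: LHS [L T^-1], RHS [L T] ✗ — velocity is displacement per time; should be d⃗/t
(C) a⃗ = F⃗/m: LHS [L T^-2], RHS [L T^-2] ✓ — force (vector) divided by mass (scalar)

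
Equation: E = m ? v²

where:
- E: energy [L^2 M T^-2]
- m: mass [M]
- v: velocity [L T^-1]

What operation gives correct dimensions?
multiplication (×): E = m × v²

E [L^2 M T^-2]; m [M]; v² [L^2 T^-2].
m × v² → [L^2 M T^-2] ✓
m ÷ v² → [L^-2 M T^2] ✗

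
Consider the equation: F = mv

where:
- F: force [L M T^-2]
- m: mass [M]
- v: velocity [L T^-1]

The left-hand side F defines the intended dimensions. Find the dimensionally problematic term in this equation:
The right-hand side term mv

F has dimensions [L M T^-2], but mv has dimensions [L M T^-1], so the term mv is dimensionally wrong for F.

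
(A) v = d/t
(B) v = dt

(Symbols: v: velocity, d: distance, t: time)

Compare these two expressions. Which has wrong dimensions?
(B)

(A) v = d/t: LHS [L T^-1], RHS [L T^-1] ✓
(B) v = dt: LHS [L T^-1], RHS [L T] ✗

Expression (B) v = dt is dimensionally incorrect.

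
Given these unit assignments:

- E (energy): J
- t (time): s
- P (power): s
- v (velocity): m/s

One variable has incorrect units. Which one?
P

The variable P (power) should have units W, not s.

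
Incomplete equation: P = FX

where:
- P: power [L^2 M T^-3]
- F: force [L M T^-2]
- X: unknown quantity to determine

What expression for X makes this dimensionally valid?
X = v (velocity), dimensions [L T^-1]

P has dimensions [L^2 M T^-3]; the rest of the RHS (F) has dimensions [L M T^-2].
So X must have dimensions [L T^-1] — X = v (velocity).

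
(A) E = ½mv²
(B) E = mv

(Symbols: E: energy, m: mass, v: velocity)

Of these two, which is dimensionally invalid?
(B)

(A) E = ½mv²: LHS [L^2 M T^-2], RHS [L^2 M T^-2] ✓
(B) E = mv: LHS [L^2 M T^-2], RHS [L M T^-1] ✗

Expression (B) E = mv is dimensionally incorrect.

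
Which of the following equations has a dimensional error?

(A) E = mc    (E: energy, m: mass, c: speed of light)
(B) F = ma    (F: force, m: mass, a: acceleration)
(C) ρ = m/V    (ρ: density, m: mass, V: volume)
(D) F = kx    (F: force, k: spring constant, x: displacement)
(A) E = mc

The equation (A) E = mc is dimensionally incorrect.

LHS (E): [L^2 M T^-2]
RHS (mc): [L M T^-1] ✗

The dimensions do not match. The other three equations balance.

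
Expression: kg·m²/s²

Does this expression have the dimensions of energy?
Yes

The expression kg·m²/s² has dimensions [L^2 M T^-2], which is exactly energy [L^2 M T^-2].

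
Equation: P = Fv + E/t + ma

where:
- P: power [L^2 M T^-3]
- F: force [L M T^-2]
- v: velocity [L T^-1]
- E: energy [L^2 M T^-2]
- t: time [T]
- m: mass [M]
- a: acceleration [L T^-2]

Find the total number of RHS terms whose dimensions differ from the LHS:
1

LHS P: [L^2 M T^-3]
- Fv: [L^2 M T^-3] ✓
- E/t: [L^2 M T^-3] ✓
- ma: [L M T^-2] ✗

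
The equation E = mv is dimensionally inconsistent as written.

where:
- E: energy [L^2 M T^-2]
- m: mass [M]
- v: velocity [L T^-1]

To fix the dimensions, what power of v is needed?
The exponent of v should be 2: E = mv^2

The LHS E has dimensions [L^2 M T^-2]; v has dimensions [L T^-1].
As written, the RHS mv (exponent 1 on v) has dimensions [L M T^-1], which does not match.
With exponent 2, the RHS mv^2 has dimensions [L^2 M T^-2], matching the LHS.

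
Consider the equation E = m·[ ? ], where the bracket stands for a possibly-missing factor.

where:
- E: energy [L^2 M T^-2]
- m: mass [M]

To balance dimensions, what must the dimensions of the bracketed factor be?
[L^2 T^-2] — velocity squared (e.g. v²)

E has dimensions [L^2 M T^-2]; m has dimensions [M].
The bracketed factor must supply [L^2 M T^-2] / [M] = [L^2 T^-2].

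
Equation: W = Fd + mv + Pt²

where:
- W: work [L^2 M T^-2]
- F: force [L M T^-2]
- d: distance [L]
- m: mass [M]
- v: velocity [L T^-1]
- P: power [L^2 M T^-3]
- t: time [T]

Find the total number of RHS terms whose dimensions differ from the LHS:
2

LHS W: [L^2 M T^-2]
- Fd: [L^2 M T^-2] ✓
- mv: [L M T^-1] ✗
- Pt²: [L^2 M T^-1] ✗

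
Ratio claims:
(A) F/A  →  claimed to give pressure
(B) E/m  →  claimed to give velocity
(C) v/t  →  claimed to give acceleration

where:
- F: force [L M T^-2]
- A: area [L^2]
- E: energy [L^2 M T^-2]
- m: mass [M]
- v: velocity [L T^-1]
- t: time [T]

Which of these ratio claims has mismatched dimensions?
(B) E/m does not give velocity

(A) F/A: [L^-1 M T^-2] = pressure [L^-1 M T^-2] ✓
(B) E/m: [L^2 T^-2] ≠ velocity [L T^-1] ✗
(C) v/t: [L T^-2] = acceleration [L T^-2] ✓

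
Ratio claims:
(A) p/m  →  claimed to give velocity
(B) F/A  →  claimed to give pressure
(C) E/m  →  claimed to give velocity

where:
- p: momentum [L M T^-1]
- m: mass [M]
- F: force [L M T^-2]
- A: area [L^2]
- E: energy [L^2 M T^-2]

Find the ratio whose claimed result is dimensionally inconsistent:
(C) E/m does not give velocity

(A) p/m: [L T^-1] = velocity [L T^-1] ✓
(B) F/A: [L^-1 M T^-2] = pressure [L^-1 M T^-2] ✓
(C) E/m: [L^2 T^-2] ≠ velocity [L T^-1] ✗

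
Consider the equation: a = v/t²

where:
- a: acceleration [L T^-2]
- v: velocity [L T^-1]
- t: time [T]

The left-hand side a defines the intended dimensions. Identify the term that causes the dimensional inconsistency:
The right-hand side term v/t²

a has dimensions [L T^-2], but v/t² has dimensions [L T^-3], so the term v/t² is dimensionally wrong for a.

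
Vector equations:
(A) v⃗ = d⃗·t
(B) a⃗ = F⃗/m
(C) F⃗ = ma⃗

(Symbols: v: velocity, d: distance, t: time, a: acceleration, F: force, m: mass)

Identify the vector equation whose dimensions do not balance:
(A) v⃗ = d⃗·t

(A) v⃗ = d⃗·t: LHS [L T^-1], RHS [L T] ✗ — velocity is displacement per time; should be d⃗/t
(B) a⃗ = F⃗/m: LHS [L T^-2], RHS [L T^-2] ✓ — force (vector) divided by mass (scalar)
(C) F⃗ = ma⃗: LHS [L M T^-2], RHS [L M T^-2] ✓ — Force and acceleration are vectors, mass is a scalar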